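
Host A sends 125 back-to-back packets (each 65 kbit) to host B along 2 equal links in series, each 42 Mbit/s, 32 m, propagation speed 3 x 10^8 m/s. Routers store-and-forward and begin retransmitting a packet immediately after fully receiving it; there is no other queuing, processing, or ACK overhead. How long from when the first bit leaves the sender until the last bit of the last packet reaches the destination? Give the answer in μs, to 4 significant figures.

Per-hop transmission t_tx = L/R = 65000/42000000 = 1547.62 μs.
Per-hop propagation t_prop = 32/300000000 = 0.106667 μs.
Pipeline fill: first packet needs 2·t_tx to clear all hops; remaining 124 packets each add one t_tx.
Total = (2+125-1)·t_tx + 2·t_prop = 126·1547.62 + 2·0.106667 = 195000 μs.

195000 μs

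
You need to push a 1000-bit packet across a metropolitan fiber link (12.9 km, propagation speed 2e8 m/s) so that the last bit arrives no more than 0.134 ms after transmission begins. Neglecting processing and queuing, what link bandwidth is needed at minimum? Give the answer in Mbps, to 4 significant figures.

Propagation delay = 12900 / 200000000 = 0.0645 ms.
Transmission budget = 0.134 − 0.0645 = 0.0695 ms.
R ≥ L / t_tx = 1000 bits / 6.95e-05 s = 14.39 Mbps.

14.39 Mbps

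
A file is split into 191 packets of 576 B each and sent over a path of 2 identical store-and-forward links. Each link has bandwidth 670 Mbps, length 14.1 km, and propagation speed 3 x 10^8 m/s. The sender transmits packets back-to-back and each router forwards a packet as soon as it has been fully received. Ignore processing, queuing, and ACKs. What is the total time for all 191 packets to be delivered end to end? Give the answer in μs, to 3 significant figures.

Per-hop transmission t_tx = L/R = 4608/670000000 = 6.87761 μs.
Per-hop propagation t_prop = 14100/300000000 = 47 μs.
Pipeline fill: first packet needs 2·t_tx to clear all hops; remaining 190 packets each add one t_tx.
Total = (2+191-1)·t_tx + 2·t_prop = 192·6.87761 + 2·47 = 1410 μs.

1410 μs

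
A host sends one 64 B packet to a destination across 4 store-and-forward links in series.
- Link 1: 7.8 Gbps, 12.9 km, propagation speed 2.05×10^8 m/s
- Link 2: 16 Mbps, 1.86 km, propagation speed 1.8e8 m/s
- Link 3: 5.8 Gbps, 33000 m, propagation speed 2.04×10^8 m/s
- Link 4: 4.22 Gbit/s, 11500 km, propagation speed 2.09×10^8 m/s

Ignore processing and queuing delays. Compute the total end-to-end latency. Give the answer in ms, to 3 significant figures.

55.3 ms

L = 64 × 8 = 512 bits.
Transmission delays (L/R per hop): 6.5641e-05, 0.032, 8.82759e-05, 0.000121327 ms; sum = 0.0322752 ms.
Propagation delays (d/s per hop): 0.0629268, 0.0103333, 0.161765, 55.0239 ms; sum = 55.2589 ms.
End-to-end = 55.3 ms.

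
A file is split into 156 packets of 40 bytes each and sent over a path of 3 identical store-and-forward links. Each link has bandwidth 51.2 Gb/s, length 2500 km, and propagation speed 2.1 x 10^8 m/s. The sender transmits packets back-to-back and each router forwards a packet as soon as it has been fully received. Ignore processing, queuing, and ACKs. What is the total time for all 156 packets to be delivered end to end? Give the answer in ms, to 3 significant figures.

Per-hop transmission t_tx = L/R = 320/51200000000 = 6.25e-06 ms.
Per-hop propagation t_prop = 2500000/210000000 = 11.9048 ms.
Pipeline fill: first packet needs 3·t_tx to clear all hops; remaining 155 packets each add one t_tx.
Total = (3+156-1)·t_tx + 3·t_prop = 158·6.25e-06 + 3·11.9048 = 35.7 ms.

35.7 ms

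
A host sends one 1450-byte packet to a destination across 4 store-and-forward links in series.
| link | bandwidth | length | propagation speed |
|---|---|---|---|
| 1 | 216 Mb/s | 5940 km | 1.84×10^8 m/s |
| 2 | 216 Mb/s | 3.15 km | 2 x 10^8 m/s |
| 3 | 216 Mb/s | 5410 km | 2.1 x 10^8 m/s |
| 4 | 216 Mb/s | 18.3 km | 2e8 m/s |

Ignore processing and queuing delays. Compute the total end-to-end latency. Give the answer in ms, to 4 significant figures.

58.37 ms

L = 1450 × 8 = 11600 bits.
Transmission delay per hop = L/R = 11600/216000000 = 0.0537037 ms; 4 hops → 0.214815 ms.
Propagation delays (d/s per hop): 32.2826, 0.01575, 25.7619, 0.0915 ms; sum = 58.1518 ms.
End-to-end = 58.37 ms.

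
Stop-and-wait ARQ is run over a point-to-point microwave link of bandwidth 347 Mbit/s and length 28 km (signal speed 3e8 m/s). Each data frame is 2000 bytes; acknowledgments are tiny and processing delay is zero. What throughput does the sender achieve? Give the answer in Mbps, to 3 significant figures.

t_tx = L/R = 16000/347000000 = 4.61095e-05 s.
t_prop = 28000/300000000 = 9.33333e-05 s; RTT = 0.000186667 s.
Cycle = t_tx + RTT = 0.000232776 s.
Throughput = L / cycle = 16000 / 0.000232776 = 68.7 Mbps.

68.7 Mbps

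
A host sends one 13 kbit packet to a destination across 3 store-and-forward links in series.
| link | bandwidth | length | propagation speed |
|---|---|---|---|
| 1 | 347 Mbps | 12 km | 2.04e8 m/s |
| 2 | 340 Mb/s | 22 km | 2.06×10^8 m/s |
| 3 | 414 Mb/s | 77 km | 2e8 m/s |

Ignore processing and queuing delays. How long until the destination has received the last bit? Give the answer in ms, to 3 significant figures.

L = 13000 bits.
Transmission delays (L/R per hop): 0.037464, 0.0382353, 0.031401 ms; sum = 0.1071 ms.
Propagation delays (d/s per hop): 0.0588235, 0.106796, 0.385 ms; sum = 0.55062 ms.
End-to-end = 0.658 ms.

0.658 ms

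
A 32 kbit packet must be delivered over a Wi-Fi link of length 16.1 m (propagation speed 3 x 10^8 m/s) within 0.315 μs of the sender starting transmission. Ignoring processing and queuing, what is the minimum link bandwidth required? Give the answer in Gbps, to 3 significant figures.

122 Gbps

Propagation delay = 16.1 / 300000000 = 0.0536667 μs.
Transmission budget = 0.315 − 0.0536667 = 0.261333 μs.
R ≥ L / t_tx = 32000 bits / 2.61333e-07 s = 122 Gbps.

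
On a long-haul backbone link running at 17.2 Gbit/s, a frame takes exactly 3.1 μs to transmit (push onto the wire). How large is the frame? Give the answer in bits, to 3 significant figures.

53300 bits

L = R × t_tx = 17200000000 b/s × 3.1e-06 s = 53320 bits.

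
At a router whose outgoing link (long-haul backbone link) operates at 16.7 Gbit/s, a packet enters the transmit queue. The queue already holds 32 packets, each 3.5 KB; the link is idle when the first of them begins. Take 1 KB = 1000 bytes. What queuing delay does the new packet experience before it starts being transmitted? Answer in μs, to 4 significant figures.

53.65 μs

Each queued packet: L/R = 28000/16700000000 = 1.67665 μs.
32 queued → 53.6527 μs.
Queuing delay = 53.65 μs.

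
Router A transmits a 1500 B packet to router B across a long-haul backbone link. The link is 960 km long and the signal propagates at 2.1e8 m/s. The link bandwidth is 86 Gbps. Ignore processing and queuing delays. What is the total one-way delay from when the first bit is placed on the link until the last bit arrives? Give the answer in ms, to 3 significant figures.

4.57 ms

L = 1500 × 8 = 12000 bits.
Transmission delay = L/R = 12000 / 86000000000 = 0.000139535 ms.
Propagation delay = d/s = 960000 m / 210000000 m/s = 4.57143 ms.
Total = 4.57 ms.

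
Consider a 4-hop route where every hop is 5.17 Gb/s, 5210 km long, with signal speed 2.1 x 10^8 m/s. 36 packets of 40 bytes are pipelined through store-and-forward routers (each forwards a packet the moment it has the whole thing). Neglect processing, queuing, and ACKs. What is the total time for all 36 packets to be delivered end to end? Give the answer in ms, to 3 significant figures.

99.2 ms

Per-hop transmission t_tx = L/R = 320/5170000000 = 6.18956e-05 ms.
Per-hop propagation t_prop = 5210000/210000000 = 24.8095 ms.
Pipeline fill: first packet needs 4·t_tx to clear all hops; remaining 35 packets each add one t_tx.
Total = (4+36-1)·t_tx + 4·t_prop = 39·6.18956e-05 + 4·24.8095 = 99.2 ms.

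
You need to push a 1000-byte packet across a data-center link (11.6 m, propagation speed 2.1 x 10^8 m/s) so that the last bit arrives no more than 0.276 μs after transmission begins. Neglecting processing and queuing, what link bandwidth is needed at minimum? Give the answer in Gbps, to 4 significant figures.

36.24 Gbps

L = 8000 bits.
Propagation delay = 11.6 / 210000000 = 0.0552381 μs.
Transmission budget = 0.276 − 0.0552381 = 0.220762 μs.
R ≥ L / t_tx = 8000 bits / 2.20762e-07 s = 36.24 Gbps.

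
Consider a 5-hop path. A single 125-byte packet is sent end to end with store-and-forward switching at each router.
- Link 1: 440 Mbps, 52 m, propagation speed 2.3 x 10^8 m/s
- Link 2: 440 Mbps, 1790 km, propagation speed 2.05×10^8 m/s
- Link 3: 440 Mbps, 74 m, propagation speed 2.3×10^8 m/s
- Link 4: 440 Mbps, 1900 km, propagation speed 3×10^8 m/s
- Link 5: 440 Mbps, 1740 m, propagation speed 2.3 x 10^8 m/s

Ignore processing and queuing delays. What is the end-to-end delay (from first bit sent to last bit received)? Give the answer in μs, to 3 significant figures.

15100 μs

L = 125 × 8 = 1000 bits.
Transmission delay per hop = L/R = 1000/440000000 = 2.27273 μs; 5 hops → 11.3636 μs.
Propagation delays (d/s per hop): 0.226087, 8731.71, 0.321739, 6333.33, 7.56522 μs; sum = 15073.2 μs.
End-to-end = 15100 μs.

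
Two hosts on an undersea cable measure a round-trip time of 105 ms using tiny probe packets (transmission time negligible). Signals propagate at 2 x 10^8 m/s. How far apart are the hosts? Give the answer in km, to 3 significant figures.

10500 km

One-way propagation = RTT/2 = 52.5 ms.
d = s × t = 200000000 × 0.0525 = 10500 km.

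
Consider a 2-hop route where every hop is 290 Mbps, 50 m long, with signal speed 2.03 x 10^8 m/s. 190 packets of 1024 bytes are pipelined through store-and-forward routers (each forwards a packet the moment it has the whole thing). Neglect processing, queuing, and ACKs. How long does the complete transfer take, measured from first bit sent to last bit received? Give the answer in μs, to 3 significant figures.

Per-hop transmission t_tx = L/R = 8192/290000000 = 28.2483 μs.
Per-hop propagation t_prop = 50/2.03e+08 = 0.246305 μs.
Pipeline fill: first packet needs 2·t_tx to clear all hops; remaining 189 packets each add one t_tx.
Total = (2+190-1)·t_tx + 2·t_prop = 191·28.2483 + 2·0.246305 = 5400 μs.

5400 μs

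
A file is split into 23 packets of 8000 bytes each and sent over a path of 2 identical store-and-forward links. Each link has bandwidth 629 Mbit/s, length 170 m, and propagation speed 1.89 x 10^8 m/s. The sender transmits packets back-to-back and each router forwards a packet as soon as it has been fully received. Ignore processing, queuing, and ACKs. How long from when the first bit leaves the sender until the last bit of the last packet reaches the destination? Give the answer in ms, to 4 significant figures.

Per-hop transmission t_tx = L/R = 64000/629000000 = 0.101749 ms.
Per-hop propagation t_prop = 170/189000000 = 0.000899471 ms.
Pipeline fill: first packet needs 2·t_tx to clear all hops; remaining 22 packets each add one t_tx.
Total = (2+23-1)·t_tx + 2·t_prop = 24·0.101749 + 2·0.000899471 = 2.444 ms.

2.444 ms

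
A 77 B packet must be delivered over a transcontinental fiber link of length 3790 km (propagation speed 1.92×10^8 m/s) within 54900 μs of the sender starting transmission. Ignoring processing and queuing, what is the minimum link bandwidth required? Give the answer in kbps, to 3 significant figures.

L = 616 bits.
Propagation delay = 3790000 / 192000000 = 19739.6 μs.
Transmission budget = 54900 − 19739.6 = 35160.4 μs.
R ≥ L / t_tx = 616 bits / 0.0351604 s = 17.5 kbps.

17.5 kbps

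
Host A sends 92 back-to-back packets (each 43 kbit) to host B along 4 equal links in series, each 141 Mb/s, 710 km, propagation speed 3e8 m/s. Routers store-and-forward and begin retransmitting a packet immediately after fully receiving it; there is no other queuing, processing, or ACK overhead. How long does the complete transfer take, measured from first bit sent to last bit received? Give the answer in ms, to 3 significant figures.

38.4 ms

Per-hop transmission t_tx = L/R = 43000/141000000 = 0.304965 ms.
Per-hop propagation t_prop = 710000/300000000 = 2.36667 ms.
Pipeline fill: first packet needs 4·t_tx to clear all hops; remaining 91 packets each add one t_tx.
Total = (4+92-1)·t_tx + 4·t_prop = 95·0.304965 + 4·2.36667 = 38.4 ms.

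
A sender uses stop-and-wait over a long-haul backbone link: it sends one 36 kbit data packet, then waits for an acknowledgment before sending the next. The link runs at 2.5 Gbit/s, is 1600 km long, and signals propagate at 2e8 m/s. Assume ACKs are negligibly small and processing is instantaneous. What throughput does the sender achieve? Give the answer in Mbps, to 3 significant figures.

2.25 Mbps

t_tx = L/R = 36000/2500000000 = 1.44e-05 s.
t_prop = 1600000/200000000 = 0.008 s; RTT = 0.016 s.
Cycle = t_tx + RTT = 0.0160144 s.
Throughput = L / cycle = 36000 / 0.0160144 = 2.25 Mbps.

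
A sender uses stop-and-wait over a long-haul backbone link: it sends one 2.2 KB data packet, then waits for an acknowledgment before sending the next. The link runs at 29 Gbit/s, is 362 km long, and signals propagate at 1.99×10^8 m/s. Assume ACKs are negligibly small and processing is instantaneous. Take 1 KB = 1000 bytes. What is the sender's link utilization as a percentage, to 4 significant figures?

t_tx = L/R = 17600/29000000000 = 6.06897e-07 s.
t_prop = 362000/199000000 = 0.0018191 s; RTT = 0.00363819 s.
Cycle = t_tx + RTT = 0.0036388 s.
Utilization = t_tx / cycle = 6.06897e-07/0.0036388 = 0.01668 %.

0.01668 %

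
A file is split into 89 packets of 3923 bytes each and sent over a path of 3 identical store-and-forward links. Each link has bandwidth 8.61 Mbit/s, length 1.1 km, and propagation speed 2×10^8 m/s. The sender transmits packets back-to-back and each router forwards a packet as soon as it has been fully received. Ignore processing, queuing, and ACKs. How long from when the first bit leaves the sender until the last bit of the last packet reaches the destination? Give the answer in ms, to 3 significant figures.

Per-hop transmission t_tx = L/R = 31384/8610000 = 3.64506 ms.
Per-hop propagation t_prop = 1100/200000000 = 0.0055 ms.
Pipeline fill: first packet needs 3·t_tx to clear all hops; remaining 88 packets each add one t_tx.
Total = (3+89-1)·t_tx + 3·t_prop = 91·3.64506 + 3·0.0055 = 332 ms.

332 ms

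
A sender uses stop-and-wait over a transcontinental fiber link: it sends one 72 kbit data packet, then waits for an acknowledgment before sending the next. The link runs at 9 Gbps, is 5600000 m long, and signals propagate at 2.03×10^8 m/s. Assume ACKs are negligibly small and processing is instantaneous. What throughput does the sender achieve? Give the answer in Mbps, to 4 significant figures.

t_tx = L/R = 72000/9000000000 = 8e-06 s.
t_prop = 5600000/2.03e+08 = 0.0275862 s; RTT = 0.0551724 s.
Cycle = t_tx + RTT = 0.0551804 s.
Throughput = L / cycle = 72000 / 0.0551804 = 1.305 Mbps.

1.305 Mbps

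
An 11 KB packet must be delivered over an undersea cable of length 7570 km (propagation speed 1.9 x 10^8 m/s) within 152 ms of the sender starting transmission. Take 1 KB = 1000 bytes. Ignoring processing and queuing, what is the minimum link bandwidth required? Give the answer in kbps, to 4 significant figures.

L = 88000 bits.
Propagation delay = 7570000 / 190000000 = 39.8421 ms.
Transmission budget = 152 − 39.8421 = 112.158 ms.
R ≥ L / t_tx = 88000 bits / 0.112158 s = 784.6 kbps.

784.6 kbps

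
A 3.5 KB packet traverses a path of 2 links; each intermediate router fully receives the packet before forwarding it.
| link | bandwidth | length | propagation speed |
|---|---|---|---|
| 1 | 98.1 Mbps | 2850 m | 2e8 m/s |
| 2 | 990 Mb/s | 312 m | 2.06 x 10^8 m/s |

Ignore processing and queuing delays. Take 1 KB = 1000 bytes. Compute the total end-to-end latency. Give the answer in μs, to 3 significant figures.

L = 28000 bits.
Transmission delays (L/R per hop): 285.423, 28.2828 μs; sum = 313.706 μs.
Propagation delays (d/s per hop): 14.25, 1.51456 μs; sum = 15.7646 μs.
End-to-end = 329 μs.

329 μs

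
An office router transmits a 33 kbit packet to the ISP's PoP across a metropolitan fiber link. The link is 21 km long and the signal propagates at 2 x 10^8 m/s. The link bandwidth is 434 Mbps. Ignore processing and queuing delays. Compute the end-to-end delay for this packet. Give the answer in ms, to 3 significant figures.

L = 33000 bits.
Transmission delay = L/R = 33000 / 434000000 = 0.0760369 ms.
Propagation delay = d/s = 21000 m / 200000000 m/s = 0.105 ms.
Total = 0.181 ms.

0.181 ms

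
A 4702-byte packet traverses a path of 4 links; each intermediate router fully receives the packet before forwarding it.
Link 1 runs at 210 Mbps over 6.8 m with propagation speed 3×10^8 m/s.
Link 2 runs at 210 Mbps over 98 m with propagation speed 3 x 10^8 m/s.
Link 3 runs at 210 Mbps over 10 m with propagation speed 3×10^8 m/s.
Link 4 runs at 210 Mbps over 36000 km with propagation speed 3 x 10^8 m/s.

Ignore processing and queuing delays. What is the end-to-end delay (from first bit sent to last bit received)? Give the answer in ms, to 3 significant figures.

121 ms

L = 4702 × 8 = 37616 bits.
Transmission delay per hop = L/R = 37616/210000000 = 0.179124 ms; 4 hops → 0.716495 ms.
Propagation delays (d/s per hop): 2.26667e-05, 0.000326667, 3.33333e-05, 120 ms; sum = 120 ms.
End-to-end = 121 ms.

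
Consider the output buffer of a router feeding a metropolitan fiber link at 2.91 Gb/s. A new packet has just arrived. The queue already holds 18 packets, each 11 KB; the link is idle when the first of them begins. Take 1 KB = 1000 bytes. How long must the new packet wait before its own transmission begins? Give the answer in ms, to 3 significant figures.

0.544 ms

Each queued packet: L/R = 88000/2910000000 = 0.0302405 ms.
18 queued → 0.54433 ms.
Queuing delay = 0.544 ms.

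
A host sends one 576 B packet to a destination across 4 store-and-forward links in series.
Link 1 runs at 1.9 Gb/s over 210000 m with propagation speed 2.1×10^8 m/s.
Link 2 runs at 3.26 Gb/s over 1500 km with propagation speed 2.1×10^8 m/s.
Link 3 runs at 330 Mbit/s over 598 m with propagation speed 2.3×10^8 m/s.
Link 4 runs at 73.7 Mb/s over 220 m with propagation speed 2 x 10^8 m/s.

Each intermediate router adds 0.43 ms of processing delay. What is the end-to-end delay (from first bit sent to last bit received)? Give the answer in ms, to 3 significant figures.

9.52 ms

L = 576 × 8 = 4608 bits.
Transmission delays (L/R per hop): 0.00242526, 0.0014135, 0.0139636, 0.0625237 ms; sum = 0.0803261 ms.
Propagation delays (d/s per hop): 1, 7.14286, 0.0026, 0.0011 ms; sum = 8.14656 ms.
Processing at 3 router(s): 3 × 0.43 ms = 1.29 ms.
End-to-end = 9.52 ms.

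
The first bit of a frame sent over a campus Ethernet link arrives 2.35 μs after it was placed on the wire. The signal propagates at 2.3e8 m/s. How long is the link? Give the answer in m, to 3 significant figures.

d = s × t_prop = 2.3e+08 × 2.35e-06 = 541 m.

541 m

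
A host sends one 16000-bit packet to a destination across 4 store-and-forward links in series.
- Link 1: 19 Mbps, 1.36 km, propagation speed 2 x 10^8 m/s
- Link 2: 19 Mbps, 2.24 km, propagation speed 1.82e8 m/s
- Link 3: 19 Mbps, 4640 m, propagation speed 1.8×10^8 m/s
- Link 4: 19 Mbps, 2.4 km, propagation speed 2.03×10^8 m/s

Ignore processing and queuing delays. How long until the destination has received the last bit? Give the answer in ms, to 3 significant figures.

Transmission delay per hop = L/R = 16000/19000000 = 0.842105 ms; 4 hops → 3.36842 ms.
Propagation delays (d/s per hop): 0.0068, 0.0123077, 0.0257778, 0.0118227 ms; sum = 0.0567081 ms.
End-to-end = 3.43 ms.

3.43 ms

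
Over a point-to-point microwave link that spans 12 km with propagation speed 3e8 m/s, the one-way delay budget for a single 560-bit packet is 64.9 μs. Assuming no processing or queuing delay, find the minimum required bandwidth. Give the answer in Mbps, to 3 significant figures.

22.5 Mbps

Propagation delay = 12000 / 300000000 = 40 μs.
Transmission budget = 64.9 − 40 = 24.9 μs.
R ≥ L / t_tx = 560 bits / 2.49e-05 s = 22.5 Mbps.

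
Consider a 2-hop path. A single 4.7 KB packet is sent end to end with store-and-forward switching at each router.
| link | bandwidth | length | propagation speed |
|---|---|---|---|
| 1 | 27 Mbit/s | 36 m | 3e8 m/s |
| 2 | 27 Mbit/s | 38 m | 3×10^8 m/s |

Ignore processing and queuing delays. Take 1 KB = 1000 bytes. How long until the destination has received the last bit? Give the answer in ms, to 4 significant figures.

L = 37600 bits.
Transmission delay per hop = L/R = 37600/27000000 = 1.39259 ms; 2 hops → 2.78519 ms.
Propagation delays (d/s per hop): 0.00012, 0.000126667 ms; sum = 0.000246667 ms.
End-to-end = 2.785 ms.

2.785 ms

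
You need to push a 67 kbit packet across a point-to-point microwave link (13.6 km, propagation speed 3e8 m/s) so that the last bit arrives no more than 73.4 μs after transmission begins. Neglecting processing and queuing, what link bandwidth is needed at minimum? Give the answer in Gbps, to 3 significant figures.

Propagation delay = 13600 / 300000000 = 45.3333 μs.
Transmission budget = 73.4 − 45.3333 = 28.0667 μs.
R ≥ L / t_tx = 67000 bits / 2.80667e-05 s = 2.39 Gbps.

2.39 Gbps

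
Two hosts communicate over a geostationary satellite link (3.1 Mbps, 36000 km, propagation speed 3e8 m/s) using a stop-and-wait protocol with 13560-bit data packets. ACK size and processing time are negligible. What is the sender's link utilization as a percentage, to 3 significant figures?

1.79 %

t_tx = L/R = 13560/3100000 = 0.00437419 s.
t_prop = 36000000/300000000 = 0.12 s; RTT = 0.24 s.
Cycle = t_tx + RTT = 0.244374 s.
Utilization = t_tx / cycle = 0.00437419/0.244374 = 1.79 %.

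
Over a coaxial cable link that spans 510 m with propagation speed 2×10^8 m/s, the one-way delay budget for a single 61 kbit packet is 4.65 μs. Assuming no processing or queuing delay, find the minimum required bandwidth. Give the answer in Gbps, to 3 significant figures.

29.0 Gbps

Propagation delay = 510 / 200000000 = 2.55 μs.
Transmission budget = 4.65 − 2.55 = 2.1 μs.
R ≥ L / t_tx = 61000 bits / 2.1e-06 s = 29.0 Gbps.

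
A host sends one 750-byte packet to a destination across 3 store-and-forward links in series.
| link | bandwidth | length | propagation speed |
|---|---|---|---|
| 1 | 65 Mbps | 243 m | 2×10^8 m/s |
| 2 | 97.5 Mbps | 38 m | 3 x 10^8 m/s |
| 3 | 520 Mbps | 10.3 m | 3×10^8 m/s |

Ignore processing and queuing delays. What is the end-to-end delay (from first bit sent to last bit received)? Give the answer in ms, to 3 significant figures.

0.167 ms

L = 750 × 8 = 6000 bits.
Transmission delays (L/R per hop): 0.0923077, 0.0615385, 0.0115385 ms; sum = 0.165385 ms.
Propagation delays (d/s per hop): 0.001215, 0.000126667, 3.43333e-05 ms; sum = 0.001376 ms.
End-to-end = 0.167 ms.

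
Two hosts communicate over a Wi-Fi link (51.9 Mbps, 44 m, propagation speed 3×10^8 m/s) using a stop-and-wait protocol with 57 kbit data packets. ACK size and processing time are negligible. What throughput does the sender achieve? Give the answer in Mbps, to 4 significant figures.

51.89 Mbps

t_tx = L/R = 57000/51900000 = 0.00109827 s.
t_prop = 44/300000000 = 1.46667e-07 s; RTT = 2.93333e-07 s.
Cycle = t_tx + RTT = 0.00109856 s.
Throughput = L / cycle = 57000 / 0.00109856 = 51.89 Mbps.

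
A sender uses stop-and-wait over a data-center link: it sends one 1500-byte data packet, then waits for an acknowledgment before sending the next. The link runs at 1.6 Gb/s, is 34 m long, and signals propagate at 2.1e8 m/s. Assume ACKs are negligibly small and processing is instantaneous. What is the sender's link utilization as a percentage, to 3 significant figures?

95.9 %

t_tx = L/R = 12000/1600000000 = 7.5e-06 s.
t_prop = 34/210000000 = 1.61905e-07 s; RTT = 3.2381e-07 s.
Cycle = t_tx + RTT = 7.82381e-06 s.
Utilization = t_tx / cycle = 7.5e-06/7.82381e-06 = 95.9 %.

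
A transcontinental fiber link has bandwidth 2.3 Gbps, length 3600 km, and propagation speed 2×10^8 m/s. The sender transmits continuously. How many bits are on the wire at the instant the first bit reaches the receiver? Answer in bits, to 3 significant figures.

41400000 bits

Propagation delay = 3600000 / 200000000 = 0.018 s.
BDP = R × t_prop = 2300000000 × 0.018 = 41400000 bits.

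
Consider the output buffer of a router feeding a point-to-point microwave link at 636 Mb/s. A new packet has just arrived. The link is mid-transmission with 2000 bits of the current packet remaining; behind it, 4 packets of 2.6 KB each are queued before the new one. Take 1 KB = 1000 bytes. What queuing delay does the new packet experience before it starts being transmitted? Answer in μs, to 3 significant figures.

Each queued packet: L/R = 20800/636000000 = 32.7044 μs.
4 queued → 130.818 μs.
Plus remaining 2000 bits of current packet: 3.14465 μs.
Queuing delay = 134 μs.

134 μs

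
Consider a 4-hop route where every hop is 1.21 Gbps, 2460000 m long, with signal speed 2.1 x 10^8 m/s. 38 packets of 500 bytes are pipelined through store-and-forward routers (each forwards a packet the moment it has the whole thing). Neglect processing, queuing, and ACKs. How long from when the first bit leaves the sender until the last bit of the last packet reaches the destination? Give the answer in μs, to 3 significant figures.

Per-hop transmission t_tx = L/R = 4000/1210000000 = 3.30579 μs.
Per-hop propagation t_prop = 2460000/210000000 = 11714.3 μs.
Pipeline fill: first packet needs 4·t_tx to clear all hops; remaining 37 packets each add one t_tx.
Total = (4+38-1)·t_tx + 4·t_prop = 41·3.30579 + 4·11714.3 = 47000 μs.

47000 μs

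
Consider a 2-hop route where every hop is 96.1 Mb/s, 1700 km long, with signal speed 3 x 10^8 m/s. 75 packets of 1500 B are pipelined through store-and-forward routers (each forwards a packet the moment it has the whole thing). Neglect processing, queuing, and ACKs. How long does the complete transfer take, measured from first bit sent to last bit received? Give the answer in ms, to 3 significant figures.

Per-hop transmission t_tx = L/R = 12000/96100000 = 0.12487 ms.
Per-hop propagation t_prop = 1700000/300000000 = 5.66667 ms.
Pipeline fill: first packet needs 2·t_tx to clear all hops; remaining 74 packets each add one t_tx.
Total = (2+75-1)·t_tx + 2·t_prop = 76·0.12487 + 2·5.66667 = 20.8 ms.

20.8 ms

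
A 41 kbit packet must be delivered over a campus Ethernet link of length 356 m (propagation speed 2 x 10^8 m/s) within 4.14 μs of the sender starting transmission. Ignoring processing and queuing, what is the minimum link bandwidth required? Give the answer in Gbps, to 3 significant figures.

17.4 Gbps

Propagation delay = 356 / 200000000 = 1.78 μs.
Transmission budget = 4.14 − 1.78 = 2.36 μs.
R ≥ L / t_tx = 41000 bits / 2.36e-06 s = 17.4 Gbps.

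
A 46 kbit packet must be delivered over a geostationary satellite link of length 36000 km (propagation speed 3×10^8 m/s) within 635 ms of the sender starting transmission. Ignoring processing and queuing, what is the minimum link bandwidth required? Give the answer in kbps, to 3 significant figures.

Propagation delay = 36000000 / 300000000 = 120 ms.
Transmission budget = 635 − 120 = 515 ms.
R ≥ L / t_tx = 46000 bits / 0.515 s = 89.3 kbps.

89.3 kbps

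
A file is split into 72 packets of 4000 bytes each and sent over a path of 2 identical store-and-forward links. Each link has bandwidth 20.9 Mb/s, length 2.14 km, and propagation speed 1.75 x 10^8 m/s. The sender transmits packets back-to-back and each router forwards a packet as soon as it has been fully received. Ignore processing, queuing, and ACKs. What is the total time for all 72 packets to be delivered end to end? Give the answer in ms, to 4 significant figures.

Per-hop transmission t_tx = L/R = 32000/20900000 = 1.5311 ms.
Per-hop propagation t_prop = 2140/175000000 = 0.0122286 ms.
Pipeline fill: first packet needs 2·t_tx to clear all hops; remaining 71 packets each add one t_tx.
Total = (2+72-1)·t_tx + 2·t_prop = 73·1.5311 + 2·0.0122286 = 111.8 ms.

111.8 ms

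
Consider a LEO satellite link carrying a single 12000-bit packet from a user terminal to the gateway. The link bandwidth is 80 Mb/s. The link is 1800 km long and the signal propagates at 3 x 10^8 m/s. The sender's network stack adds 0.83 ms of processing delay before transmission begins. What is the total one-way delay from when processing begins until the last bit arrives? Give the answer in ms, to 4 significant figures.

Transmission delay = L/R = 12000 / 80000000 = 0.15 ms.
Propagation delay = d/s = 1800000 m / 300000000 m/s = 6 ms.
Plus processing delay 0.83 ms = 0.83 ms.
Total = 6.980 ms.

6.980 ms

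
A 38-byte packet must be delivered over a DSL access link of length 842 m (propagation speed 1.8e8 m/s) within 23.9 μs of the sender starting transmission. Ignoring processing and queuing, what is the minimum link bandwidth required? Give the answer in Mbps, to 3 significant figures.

15.8 Mbps

L = 304 bits.
Propagation delay = 842 / 180000000 = 4.67778 μs.
Transmission budget = 23.9 − 4.67778 = 19.2222 μs.
R ≥ L / t_tx = 304 bits / 1.92222e-05 s = 15.8 Mbps.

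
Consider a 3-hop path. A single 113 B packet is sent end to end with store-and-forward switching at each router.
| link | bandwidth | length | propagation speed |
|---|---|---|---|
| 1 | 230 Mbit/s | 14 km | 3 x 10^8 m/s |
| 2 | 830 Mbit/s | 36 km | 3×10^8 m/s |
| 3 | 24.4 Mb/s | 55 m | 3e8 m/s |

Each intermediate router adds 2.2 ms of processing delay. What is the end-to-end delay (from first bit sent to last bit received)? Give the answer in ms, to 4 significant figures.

4.609 ms

L = 113 × 8 = 904 bits.
Transmission delays (L/R per hop): 0.00393043, 0.00108916, 0.0370492 ms; sum = 0.0420688 ms.
Propagation delays (d/s per hop): 0.0466667, 0.12, 0.000183333 ms; sum = 0.16685 ms.
Processing at 2 router(s): 2 × 2.2 ms = 4.4 ms.
End-to-end = 4.609 ms.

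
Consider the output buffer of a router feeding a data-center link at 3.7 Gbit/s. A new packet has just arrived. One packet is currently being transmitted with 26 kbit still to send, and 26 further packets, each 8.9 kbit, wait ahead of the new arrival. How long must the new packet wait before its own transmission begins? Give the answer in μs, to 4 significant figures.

Each queued packet: L/R = 8900/3700000000 = 2.40541 μs.
26 queued → 62.5405 μs.
Plus remaining 26000 bits of current packet: 7.02703 μs.
Queuing delay = 69.57 μs.

69.57 μs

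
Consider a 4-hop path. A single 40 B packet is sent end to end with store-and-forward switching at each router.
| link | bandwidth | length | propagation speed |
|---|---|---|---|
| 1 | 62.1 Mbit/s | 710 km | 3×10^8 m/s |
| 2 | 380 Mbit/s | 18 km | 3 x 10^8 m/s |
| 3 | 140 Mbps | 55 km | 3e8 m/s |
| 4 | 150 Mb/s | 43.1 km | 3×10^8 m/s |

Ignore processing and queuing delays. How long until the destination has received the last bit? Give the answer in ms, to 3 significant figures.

2.76 ms

L = 40 × 8 = 320 bits.
Transmission delays (L/R per hop): 0.00515298, 0.000842105, 0.00228571, 0.00213333 ms; sum = 0.0104141 ms.
Propagation delays (d/s per hop): 2.36667, 0.06, 0.183333, 0.143667 ms; sum = 2.75367 ms.
End-to-end = 2.76 ms.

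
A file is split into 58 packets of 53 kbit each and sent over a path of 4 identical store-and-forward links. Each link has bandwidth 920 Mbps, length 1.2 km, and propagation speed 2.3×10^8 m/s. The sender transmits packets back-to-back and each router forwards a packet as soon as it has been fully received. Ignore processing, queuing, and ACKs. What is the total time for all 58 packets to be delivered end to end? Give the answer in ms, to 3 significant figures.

Per-hop transmission t_tx = L/R = 53000/920000000 = 0.0576087 ms.
Per-hop propagation t_prop = 1200/2.3e+08 = 0.00521739 ms.
Pipeline fill: first packet needs 4·t_tx to clear all hops; remaining 57 packets each add one t_tx.
Total = (4+58-1)·t_tx + 4·t_prop = 61·0.0576087 + 4·0.00521739 = 3.54 ms.

3.54 ms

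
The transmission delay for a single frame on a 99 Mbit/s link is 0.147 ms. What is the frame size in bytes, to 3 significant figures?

1820 bytes

L = R × t_tx = 99000000 b/s × 0.000147 s = 14553 bits.
In bytes: 14553 / 8 = 1820 bytes.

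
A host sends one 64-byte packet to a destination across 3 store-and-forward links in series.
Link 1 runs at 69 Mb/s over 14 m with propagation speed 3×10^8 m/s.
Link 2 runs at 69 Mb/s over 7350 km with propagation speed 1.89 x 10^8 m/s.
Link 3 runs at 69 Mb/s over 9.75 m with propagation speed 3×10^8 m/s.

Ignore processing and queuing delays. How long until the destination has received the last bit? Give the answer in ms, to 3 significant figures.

L = 64 × 8 = 512 bits.
Transmission delay per hop = L/R = 512/69000000 = 0.00742029 ms; 3 hops → 0.0222609 ms.
Propagation delays (d/s per hop): 4.66667e-05, 38.8889, 3.25e-05 ms; sum = 38.889 ms.
End-to-end = 38.9 ms.

38.9 ms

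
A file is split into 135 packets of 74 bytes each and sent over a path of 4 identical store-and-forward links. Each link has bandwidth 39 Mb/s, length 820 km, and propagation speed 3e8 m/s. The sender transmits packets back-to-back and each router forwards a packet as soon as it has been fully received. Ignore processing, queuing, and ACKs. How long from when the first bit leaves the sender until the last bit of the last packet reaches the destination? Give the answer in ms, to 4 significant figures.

13.03 ms

Per-hop transmission t_tx = L/R = 592/39000000 = 0.0151795 ms.
Per-hop propagation t_prop = 820000/300000000 = 2.73333 ms.
Pipeline fill: first packet needs 4·t_tx to clear all hops; remaining 134 packets each add one t_tx.
Total = (4+135-1)·t_tx + 4·t_prop = 138·0.0151795 + 4·2.73333 = 13.03 ms.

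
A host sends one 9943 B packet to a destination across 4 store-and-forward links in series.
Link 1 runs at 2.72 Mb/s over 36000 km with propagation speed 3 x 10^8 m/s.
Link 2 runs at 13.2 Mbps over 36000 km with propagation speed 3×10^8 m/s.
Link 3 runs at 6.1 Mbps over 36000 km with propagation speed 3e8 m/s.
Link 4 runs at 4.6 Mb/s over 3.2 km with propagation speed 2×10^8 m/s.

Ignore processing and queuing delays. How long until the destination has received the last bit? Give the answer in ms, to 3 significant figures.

426 ms

L = 9943 × 8 = 79544 bits.
Transmission delays (L/R per hop): 29.2441, 6.02606, 13.04, 17.2922 ms; sum = 65.6024 ms.
Propagation delays (d/s per hop): 120, 120, 120, 0.016 ms; sum = 360.016 ms.
End-to-end = 426 ms.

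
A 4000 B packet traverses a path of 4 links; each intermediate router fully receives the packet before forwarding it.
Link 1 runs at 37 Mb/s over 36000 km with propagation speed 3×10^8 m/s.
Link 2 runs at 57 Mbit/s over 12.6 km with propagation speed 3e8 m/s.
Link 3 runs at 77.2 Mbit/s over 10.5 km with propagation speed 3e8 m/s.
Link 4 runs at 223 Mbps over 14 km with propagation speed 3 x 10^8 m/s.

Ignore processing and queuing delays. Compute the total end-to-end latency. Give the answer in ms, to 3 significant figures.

122 ms

L = 4000 × 8 = 32000 bits.
Transmission delays (L/R per hop): 0.864865, 0.561404, 0.414508, 0.143498 ms; sum = 1.98427 ms.
Propagation delays (d/s per hop): 120, 0.042, 0.035, 0.0466667 ms; sum = 120.124 ms.
End-to-end = 122 ms.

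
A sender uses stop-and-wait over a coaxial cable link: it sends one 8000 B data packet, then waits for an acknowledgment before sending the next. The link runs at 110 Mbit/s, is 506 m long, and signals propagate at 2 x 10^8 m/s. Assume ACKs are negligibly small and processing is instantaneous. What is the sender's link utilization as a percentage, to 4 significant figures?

99.14 %

t_tx = L/R = 64000/110000000 = 0.000581818 s.
t_prop = 506/200000000 = 2.53e-06 s; RTT = 5.06e-06 s.
Cycle = t_tx + RTT = 0.000586878 s.
Utilization = t_tx / cycle = 0.000581818/0.000586878 = 99.14 %.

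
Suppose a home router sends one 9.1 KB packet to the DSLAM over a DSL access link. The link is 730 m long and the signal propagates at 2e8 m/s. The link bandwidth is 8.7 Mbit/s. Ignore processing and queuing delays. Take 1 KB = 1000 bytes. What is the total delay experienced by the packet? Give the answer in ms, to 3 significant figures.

8.37 ms

L = 72800 bits.
Transmission delay = L/R = 72800 / 8700000 = 8.36782 ms.
Propagation delay = d/s = 730 m / 200000000 m/s = 0.00365 ms.
Total = 8.37 ms.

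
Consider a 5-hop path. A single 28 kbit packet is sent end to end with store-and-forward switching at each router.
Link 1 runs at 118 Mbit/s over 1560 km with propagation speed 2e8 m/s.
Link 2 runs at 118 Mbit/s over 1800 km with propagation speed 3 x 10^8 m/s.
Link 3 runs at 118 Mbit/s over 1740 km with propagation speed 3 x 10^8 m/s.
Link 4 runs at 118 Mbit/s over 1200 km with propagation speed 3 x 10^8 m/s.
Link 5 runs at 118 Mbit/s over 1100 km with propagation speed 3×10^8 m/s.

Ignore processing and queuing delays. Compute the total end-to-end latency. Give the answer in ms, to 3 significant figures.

28.5 ms

L = 28000 bits.
Transmission delay per hop = L/R = 28000/118000000 = 0.237288 ms; 5 hops → 1.18644 ms.
Propagation delays (d/s per hop): 7.8, 6, 5.8, 4, 3.66667 ms; sum = 27.2667 ms.
End-to-end = 28.5 ms.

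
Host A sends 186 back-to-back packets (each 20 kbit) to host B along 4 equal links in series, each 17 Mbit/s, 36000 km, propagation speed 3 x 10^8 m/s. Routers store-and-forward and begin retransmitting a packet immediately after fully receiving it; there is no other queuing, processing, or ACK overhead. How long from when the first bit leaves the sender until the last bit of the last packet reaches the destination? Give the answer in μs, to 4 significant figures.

Per-hop transmission t_tx = L/R = 20000/17000000 = 1176.47 μs.
Per-hop propagation t_prop = 36000000/300000000 = 120000 μs.
Pipeline fill: first packet needs 4·t_tx to clear all hops; remaining 185 packets each add one t_tx.
Total = (4+186-1)·t_tx + 4·t_prop = 189·1176.47 + 4·120000 = 702400 μs.

702400 μs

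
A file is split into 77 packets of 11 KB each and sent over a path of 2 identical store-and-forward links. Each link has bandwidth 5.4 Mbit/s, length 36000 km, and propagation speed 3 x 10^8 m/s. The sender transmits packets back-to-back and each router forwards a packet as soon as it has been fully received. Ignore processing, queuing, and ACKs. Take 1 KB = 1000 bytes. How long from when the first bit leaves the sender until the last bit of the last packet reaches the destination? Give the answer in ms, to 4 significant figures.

Per-hop transmission t_tx = L/R = 88000/5400000 = 16.2963 ms.
Per-hop propagation t_prop = 36000000/300000000 = 120 ms.
Pipeline fill: first packet needs 2·t_tx to clear all hops; remaining 76 packets each add one t_tx.
Total = (2+77-1)·t_tx + 2·t_prop = 78·16.2963 + 2·120 = 1511 ms.

1511 ms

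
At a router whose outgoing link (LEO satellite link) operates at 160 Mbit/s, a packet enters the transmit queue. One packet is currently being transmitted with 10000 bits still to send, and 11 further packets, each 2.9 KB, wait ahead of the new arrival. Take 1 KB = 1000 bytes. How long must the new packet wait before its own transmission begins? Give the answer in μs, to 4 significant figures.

Each queued packet: L/R = 23200/160000000 = 145 μs.
11 queued → 1595 μs.
Plus remaining 10000 bits of current packet: 62.5 μs.
Queuing delay = 1658 μs.

1658 μs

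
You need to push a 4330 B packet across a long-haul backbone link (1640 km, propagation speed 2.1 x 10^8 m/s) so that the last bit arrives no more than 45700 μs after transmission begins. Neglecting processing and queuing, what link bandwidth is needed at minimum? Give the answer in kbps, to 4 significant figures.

L = 34640 bits.
Propagation delay = 1640000 / 210000000 = 7809.52 μs.
Transmission budget = 45700 − 7809.52 = 37890.5 μs.
R ≥ L / t_tx = 34640 bits / 0.0378905 s = 914.2 kbps.

914.2 kbps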